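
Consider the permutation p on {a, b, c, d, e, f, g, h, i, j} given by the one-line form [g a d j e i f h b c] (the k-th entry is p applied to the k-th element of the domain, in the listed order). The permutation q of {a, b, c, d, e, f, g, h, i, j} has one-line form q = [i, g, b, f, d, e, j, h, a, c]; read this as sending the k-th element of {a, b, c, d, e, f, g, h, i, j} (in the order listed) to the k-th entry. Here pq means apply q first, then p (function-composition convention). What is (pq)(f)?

e

First apply q: q(f) = e, then p(e) = e. Thus (pq)(f) = e.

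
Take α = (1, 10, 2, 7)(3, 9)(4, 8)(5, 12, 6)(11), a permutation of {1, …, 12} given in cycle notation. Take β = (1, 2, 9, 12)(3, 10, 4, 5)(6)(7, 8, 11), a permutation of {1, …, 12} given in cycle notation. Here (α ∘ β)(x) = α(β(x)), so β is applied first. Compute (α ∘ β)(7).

First apply β: β(7) = 8, then α(8) = 4. Thus (α ∘ β)(7) = 4.

4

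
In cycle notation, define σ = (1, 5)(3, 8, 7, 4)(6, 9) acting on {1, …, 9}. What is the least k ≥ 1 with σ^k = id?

4

The cycle type of σ is (4, 2, 2, 1).
Since disjoint cycles commute, ord(σ) = lcm(4, 2, 2) = 4.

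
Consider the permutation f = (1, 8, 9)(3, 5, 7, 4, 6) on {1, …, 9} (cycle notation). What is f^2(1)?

9

1 lies in the 3-cycle (1, 8, 9).
Advancing 2 steps from 1: 1 → 8 → 9.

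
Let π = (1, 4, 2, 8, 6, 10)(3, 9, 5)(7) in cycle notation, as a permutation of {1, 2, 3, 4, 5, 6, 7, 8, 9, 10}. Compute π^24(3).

3

3 lies in the 3-cycle (3, 9, 5).
On a 3-cycle, π^3 is the identity, so π^24 = π^0 there (24 ≡ 0 mod 3).
So π^24(3) = 3.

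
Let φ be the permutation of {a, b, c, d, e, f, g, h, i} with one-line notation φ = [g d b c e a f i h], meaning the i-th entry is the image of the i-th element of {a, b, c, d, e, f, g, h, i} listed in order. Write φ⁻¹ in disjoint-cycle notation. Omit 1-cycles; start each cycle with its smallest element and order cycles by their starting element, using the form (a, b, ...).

(a, f, g)(b, c, d)(h, i)

First write φ in disjoint cycles: (a, g, f)(b, d, c)(h, i).
The inverse reverses every cycle; in canonical form, φ⁻¹ = (a, f, g)(b, c, d)(h, i).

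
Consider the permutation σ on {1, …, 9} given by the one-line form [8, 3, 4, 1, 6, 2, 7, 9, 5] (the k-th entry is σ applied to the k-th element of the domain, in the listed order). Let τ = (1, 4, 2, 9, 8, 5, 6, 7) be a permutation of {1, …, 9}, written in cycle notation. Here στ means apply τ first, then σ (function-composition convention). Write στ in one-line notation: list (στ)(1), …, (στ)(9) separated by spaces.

(στ)(x) = σ(τ(x)). Computing each image: σ(τ(1)) = σ(4) = 1, σ(τ(2)) = σ(9) = 5, σ(τ(3)) = σ(3) = 4, σ(τ(4)) = σ(2) = 3, σ(τ(5)) = σ(6) = 2, σ(τ(6)) = σ(7) = 7, σ(τ(7)) = σ(1) = 8, σ(τ(8)) = σ(5) = 6, σ(τ(9)) = σ(8) = 9.
Hence στ = [1 5 4 3 2 7 8 6 9].

1 5 4 3 2 7 8 6 9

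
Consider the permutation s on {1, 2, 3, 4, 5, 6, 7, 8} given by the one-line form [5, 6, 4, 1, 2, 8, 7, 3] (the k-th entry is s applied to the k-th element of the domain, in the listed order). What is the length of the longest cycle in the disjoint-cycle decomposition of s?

Decomposing into disjoint cycles gives (1, 5, 2, 6, 8, 3, 4); the longest has length 7.

7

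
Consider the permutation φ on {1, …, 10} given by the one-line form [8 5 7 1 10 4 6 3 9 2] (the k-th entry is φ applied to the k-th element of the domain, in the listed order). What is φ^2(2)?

10

Tracing 2 → 5 → … returns to 2 after 3 steps, so 2 lies in a 3-cycle (2, 5, 10).
Advancing 2 steps from 2: 2 → 5 → 10.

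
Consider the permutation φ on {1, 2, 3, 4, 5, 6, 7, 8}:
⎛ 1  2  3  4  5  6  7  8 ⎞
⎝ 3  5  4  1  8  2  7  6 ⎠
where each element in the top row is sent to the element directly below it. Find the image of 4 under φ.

1

The entry below 4 in the array is 1, so φ(4) = 1.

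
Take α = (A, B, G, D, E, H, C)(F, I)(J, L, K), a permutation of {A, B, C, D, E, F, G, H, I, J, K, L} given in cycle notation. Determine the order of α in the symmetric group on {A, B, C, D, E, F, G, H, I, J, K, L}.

The cycle type of α is (7, 3, 2).
The order is lcm(7, 3, 2) = 42.

42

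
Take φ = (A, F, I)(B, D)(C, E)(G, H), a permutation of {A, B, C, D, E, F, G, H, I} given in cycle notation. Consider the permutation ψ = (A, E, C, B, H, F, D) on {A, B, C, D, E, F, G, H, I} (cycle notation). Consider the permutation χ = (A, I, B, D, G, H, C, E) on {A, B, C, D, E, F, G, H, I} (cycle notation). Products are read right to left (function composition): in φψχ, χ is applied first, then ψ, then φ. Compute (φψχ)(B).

Chase B: χ(B) = D; ψ(D) = A; φ(A) = F. Hence (φψχ)(B) = F.

F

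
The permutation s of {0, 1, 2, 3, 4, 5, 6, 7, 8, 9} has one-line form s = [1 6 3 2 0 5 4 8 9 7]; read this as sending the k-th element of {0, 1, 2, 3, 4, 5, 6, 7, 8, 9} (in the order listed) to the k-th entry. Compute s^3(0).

4

Tracing 0 → 1 → … returns to 0 after 4 steps, so 0 lies in a 4-cycle (0, 1, 6, 4).
Stepping 3 places around the cycle: 0 → 1 → 6 → 4.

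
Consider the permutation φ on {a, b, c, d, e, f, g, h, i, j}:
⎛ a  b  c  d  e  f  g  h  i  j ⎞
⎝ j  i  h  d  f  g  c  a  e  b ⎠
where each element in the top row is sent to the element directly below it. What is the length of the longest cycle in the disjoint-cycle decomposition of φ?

Decomposing into disjoint cycles gives (a, j, b, i, e, f, g, c, h); the longest has length 9.

9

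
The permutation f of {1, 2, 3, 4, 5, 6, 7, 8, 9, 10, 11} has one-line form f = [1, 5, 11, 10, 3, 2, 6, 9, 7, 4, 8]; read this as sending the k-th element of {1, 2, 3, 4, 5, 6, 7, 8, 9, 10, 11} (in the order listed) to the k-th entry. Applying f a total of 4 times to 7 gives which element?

Tracing 7 → 6 → … returns to 7 after 8 steps, so 7 lies in an 8-cycle (2, 5, 3, 11, 8, 9, 7, 6).
Stepping 4 places around the cycle: 7 → 6 → 2 → 5 → 3.

3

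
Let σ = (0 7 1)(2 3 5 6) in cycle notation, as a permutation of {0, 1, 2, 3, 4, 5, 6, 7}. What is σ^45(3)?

3 lies in the 4-cycle (2 3 5 6).
Powers repeat with period 4 on this cycle, and 45 mod 4 = 1, so σ^45(3) = σ^1(3).
Advancing 1 step from 3: 3 → 5.

5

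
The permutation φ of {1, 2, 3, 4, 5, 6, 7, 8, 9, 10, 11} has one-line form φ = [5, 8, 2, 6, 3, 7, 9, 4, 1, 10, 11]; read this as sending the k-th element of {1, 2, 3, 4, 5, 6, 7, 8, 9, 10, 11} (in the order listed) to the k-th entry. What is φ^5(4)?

5

Tracing 4 → 6 → … returns to 4 after 9 steps, so 4 lies in a 9-cycle (1 5 3 2 8 4 6 7 9).
Advancing 5 steps from 4: 4 → 6 → 7 → 9 → 1 → 5.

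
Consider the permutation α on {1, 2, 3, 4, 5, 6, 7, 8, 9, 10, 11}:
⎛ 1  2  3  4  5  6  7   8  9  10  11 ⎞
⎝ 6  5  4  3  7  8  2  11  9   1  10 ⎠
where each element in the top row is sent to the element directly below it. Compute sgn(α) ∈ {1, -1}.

In disjoint-cycle form the cycle lengths are 5, 3, 2, 1.
A cycle of length ℓ contributes ℓ−1 transpositions, so α is a product of 4 + 2 + 1 = 7 transpositions — odd.

-1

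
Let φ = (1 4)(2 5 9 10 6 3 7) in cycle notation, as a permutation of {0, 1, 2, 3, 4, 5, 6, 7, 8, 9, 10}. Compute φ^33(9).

9 lies in the 7-cycle (2 5 9 10 6 3 7).
Powers repeat with period 7 on this cycle, and 33 mod 7 = 5, so φ^33(9) = φ^5(9).
Stepping 5 places around the cycle: 9 → 10 → 6 → 3 → 7 → 2.

2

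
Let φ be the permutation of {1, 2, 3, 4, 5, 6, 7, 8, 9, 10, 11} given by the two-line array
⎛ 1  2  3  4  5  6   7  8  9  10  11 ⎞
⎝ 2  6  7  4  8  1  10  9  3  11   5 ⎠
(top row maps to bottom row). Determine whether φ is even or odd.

even

In disjoint-cycle form the cycle lengths are 7, 3, 1.
A cycle is odd iff its length is even; φ has 0 even-length cycles, so sgn(φ) = (−1)^0 and φ is even.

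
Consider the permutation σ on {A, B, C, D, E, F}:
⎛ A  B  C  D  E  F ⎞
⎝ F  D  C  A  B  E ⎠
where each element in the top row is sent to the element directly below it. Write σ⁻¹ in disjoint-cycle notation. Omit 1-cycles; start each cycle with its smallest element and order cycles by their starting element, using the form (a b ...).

(A D B E F)

First write σ in disjoint cycles: (A F E B D).
Reversing each cycle (and rotating so the smallest element leads) gives σ⁻¹ = (A D B E F).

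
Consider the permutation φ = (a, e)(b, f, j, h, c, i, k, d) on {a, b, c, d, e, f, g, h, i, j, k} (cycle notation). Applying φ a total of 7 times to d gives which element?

k

d lies in the 8-cycle (b, f, j, h, c, i, k, d).
Advancing 7 steps from d: d → b → f → j → h → c → i → k.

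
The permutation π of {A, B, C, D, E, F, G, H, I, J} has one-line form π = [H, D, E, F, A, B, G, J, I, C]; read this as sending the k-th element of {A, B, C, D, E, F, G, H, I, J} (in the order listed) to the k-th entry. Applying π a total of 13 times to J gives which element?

Tracing J → C → … returns to J after 5 steps, so J lies in a 5-cycle (A H J C E).
Powers repeat with period 5 on this cycle, and 13 mod 5 = 3, so π^13(J) = π^3(J).
Stepping 3 places around the cycle: J → C → E → A.

A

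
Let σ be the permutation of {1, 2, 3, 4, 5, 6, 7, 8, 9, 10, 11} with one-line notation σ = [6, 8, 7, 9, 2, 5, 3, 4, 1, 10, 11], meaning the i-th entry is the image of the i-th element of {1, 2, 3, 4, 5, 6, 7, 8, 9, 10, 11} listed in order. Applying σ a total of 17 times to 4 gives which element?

6

Tracing 4 → 9 → … returns to 4 after 7 steps, so 4 lies in a 7-cycle (1 6 5 2 8 4 9).
Since the cycle has length 7, σ^17 acts on it the same as σ^3 (17 mod 7 = 3).
Advancing 3 steps from 4: 4 → 9 → 1 → 6.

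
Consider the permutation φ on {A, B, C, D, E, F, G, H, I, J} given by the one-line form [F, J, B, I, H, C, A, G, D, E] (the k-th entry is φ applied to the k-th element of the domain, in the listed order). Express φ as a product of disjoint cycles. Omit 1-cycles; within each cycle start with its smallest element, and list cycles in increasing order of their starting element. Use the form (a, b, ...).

Iterating φ from A gives A → F → C → B → J → E → H → G → A; that is the 8-cycle (A, F, C, B, J, E, H, G).
Repeating from the next unused element and collecting all non-trivial cycles gives (A, F, C, B, J, E, H, G)(D, I).

(A, F, C, B, J, E, H, G)(D, I)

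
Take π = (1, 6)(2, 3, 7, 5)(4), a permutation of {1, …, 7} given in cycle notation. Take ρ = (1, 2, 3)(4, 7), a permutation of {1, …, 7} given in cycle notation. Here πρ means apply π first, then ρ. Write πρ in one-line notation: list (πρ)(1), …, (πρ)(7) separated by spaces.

6 1 4 7 3 2 5

For each element, apply π then ρ: 1 → 6 → 6; 2 → 3 → 1; 3 → 7 → 4; 4 → 4 → 7; 5 → 2 → 3; 6 → 1 → 2; 7 → 5 → 5.
So πρ in one-line form is 6 1 4 7 3 2 5.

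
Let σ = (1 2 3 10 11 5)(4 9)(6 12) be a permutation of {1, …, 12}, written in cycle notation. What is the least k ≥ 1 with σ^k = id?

The cycle type of σ is (6, 2, 2, 1, 1).
Since disjoint cycles commute, ord(σ) = lcm(6, 2, 2) = 6.

6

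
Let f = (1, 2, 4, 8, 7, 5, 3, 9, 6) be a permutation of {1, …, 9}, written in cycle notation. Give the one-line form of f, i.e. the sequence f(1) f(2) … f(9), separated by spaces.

2 4 9 8 3 1 5 7 6

Reading each image from the cycles: 1↦2, 2↦4, 3↦9, 4↦8, 5↦3, 6↦1, 7↦5, 8↦7, 9↦6.
Listing these in domain order gives 2 4 9 8 3 1 5 7 6.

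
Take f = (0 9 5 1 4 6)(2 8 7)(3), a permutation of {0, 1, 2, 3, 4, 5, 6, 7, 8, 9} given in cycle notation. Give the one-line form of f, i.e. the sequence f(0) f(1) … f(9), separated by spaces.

9 4 8 3 6 1 0 2 7 5

Reading each image from the cycles: 0→9, 1→4, 2→8, 3→3, 4→6, 5→1, 6→0, 7→2, 8→7, 9→5.
So the one-line form is 9 4 8 3 6 1 0 2 7 5.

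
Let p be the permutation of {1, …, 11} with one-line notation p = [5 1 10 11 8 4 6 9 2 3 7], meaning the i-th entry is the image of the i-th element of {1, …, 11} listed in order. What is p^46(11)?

Tracing 11 → 7 → … returns to 11 after 4 steps, so 11 lies in a 4-cycle (4 11 7 6).
On a 4-cycle, p^4 is the identity, so p^46 = p^2 there (46 ≡ 2 mod 4).
Stepping 2 places around the cycle: 11 → 7 → 6.

6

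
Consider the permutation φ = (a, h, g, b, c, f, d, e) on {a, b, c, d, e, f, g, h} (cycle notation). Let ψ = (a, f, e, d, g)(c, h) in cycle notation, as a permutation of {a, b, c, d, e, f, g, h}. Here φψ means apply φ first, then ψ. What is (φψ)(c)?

e

(φψ)(c) = ψ(φ(c)). φ(c) = f, then ψ(f) = e. So (φψ)(c) = e.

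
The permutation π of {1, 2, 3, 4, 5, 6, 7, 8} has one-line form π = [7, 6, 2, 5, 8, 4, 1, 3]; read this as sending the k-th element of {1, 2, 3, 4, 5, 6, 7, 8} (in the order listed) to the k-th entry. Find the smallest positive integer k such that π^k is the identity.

6

Decomposing into disjoint cycles gives cycle lengths 6, 2.
The order is lcm(6, 2) = 6.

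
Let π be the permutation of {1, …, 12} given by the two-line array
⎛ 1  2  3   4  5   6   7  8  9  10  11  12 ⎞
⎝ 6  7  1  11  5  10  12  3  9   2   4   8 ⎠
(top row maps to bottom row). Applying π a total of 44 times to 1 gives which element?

Tracing 1 → 6 → … returns to 1 after 8 steps, so 1 lies in an 8-cycle (1, 6, 10, 2, 7, 12, 8, 3).
On an 8-cycle, π^8 is the identity, so π^44 = π^4 there (44 ≡ 4 mod 8).
Advancing 4 steps from 1: 1 → 6 → 10 → 2 → 7.

7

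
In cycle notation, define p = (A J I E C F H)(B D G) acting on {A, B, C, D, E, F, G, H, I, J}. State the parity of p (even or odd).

even

The cycle lengths are 7, 3.
A cycle is odd iff its length is even; p has 0 even-length cycles, so sgn(p) = (−1)^0 and p is even.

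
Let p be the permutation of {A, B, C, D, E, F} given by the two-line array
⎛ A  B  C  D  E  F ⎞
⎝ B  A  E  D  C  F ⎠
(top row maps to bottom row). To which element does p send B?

The entry below B in the array is A, so p(B) = A.

A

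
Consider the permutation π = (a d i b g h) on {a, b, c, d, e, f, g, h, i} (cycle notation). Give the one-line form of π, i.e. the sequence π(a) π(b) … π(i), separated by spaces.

Image by image: a↦d, b↦g, c↦c, d↦i, e↦e, f↦f, g↦h, h↦a, i↦b.
So the one-line form is d g c i e f h a b.

d g c i e f h a b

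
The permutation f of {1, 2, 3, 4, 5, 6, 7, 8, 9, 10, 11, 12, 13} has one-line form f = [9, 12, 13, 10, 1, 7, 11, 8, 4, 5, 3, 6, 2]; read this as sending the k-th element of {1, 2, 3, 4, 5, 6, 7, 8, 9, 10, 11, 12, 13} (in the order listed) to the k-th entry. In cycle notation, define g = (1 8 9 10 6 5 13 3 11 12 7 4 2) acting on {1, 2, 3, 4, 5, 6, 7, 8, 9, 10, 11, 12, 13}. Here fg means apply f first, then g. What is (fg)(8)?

9

f(8) = 8, then g(8) = 9; composing gives (fg)(8) = 9.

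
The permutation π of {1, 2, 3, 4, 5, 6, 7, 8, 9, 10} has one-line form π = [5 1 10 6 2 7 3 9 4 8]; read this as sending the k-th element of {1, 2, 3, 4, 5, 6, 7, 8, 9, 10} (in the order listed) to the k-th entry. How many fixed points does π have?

No element satisfies π(x) = x, so there are 0 fixed points.

0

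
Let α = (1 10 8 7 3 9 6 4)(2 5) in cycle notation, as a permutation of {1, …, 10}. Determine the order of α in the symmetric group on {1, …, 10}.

8

The disjoint cycles have lengths 8, 2.
Since disjoint cycles commute, ord(α) = lcm(8, 2) = 8.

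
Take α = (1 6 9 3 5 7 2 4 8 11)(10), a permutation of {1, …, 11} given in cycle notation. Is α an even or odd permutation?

The cycle lengths are 10, 1.
A cycle of length ℓ contributes ℓ−1 transpositions, so α is a product of 9 transpositions — odd.

odd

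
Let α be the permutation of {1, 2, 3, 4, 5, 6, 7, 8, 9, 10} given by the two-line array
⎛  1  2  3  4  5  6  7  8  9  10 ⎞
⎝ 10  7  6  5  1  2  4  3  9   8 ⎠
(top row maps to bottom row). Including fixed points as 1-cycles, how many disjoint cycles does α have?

The cycle decomposition is (1 10 8 3 6 2 7 4 5)(9), which has 2 cycles (counting 1-cycles).

2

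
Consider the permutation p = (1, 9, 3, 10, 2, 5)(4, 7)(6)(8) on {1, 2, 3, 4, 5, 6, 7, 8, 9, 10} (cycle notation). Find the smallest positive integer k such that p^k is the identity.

The cycle type of p is (6, 2, 1, 1).
The order of p is the least common multiple of its cycle lengths: lcm(6, 2) = 6.

6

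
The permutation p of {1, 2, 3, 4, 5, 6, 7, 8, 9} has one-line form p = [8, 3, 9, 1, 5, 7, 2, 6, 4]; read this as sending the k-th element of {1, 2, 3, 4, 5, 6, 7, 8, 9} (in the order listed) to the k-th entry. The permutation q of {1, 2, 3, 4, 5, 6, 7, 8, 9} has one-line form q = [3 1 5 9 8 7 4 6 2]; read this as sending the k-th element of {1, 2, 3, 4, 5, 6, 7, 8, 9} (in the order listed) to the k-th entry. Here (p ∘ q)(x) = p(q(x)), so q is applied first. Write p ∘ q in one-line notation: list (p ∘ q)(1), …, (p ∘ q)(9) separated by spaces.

Chase each element through q then p: 1 → 3 → 9; 2 → 1 → 8; 3 → 5 → 5; 4 → 9 → 4; 5 → 8 → 6; 6 → 7 → 2; 7 → 4 → 1; 8 → 6 → 7; 9 → 2 → 3.
So p ∘ q in one-line form is 9 8 5 4 6 2 1 7 3.

9 8 5 4 6 2 1 7 3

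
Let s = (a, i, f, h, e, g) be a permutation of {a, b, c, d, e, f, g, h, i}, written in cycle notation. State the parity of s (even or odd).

The cycle lengths are 6, 1, 1, 1.
A cycle of length ℓ contributes ℓ−1 transpositions, so s is a product of 5 transpositions — odd.

odd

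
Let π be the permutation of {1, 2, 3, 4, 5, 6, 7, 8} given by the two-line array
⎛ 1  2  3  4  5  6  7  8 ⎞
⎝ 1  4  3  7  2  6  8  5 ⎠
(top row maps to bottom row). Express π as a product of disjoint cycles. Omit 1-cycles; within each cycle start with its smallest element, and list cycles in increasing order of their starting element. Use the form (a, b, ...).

Iterating π from 2 gives 2 → 4 → 7 → 8 → 5 → 2; that is the 5-cycle (2, 4, 7, 8, 5).
Continuing from each remaining unvisited element yields (2, 4, 7, 8, 5).

(2, 4, 7, 8, 5)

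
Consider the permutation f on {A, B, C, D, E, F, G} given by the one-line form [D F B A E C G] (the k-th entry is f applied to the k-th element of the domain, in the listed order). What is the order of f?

Decomposing into disjoint cycles gives cycle lengths 3, 2, 1, 1.
The order of f is the least common multiple of its cycle lengths: lcm(3, 2) = 6.

6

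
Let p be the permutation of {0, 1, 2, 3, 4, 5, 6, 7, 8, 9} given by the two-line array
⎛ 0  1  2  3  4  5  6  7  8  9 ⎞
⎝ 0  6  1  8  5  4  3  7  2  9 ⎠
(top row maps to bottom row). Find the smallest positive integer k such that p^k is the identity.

Decomposing into disjoint cycles gives cycle lengths 5, 2, 1, 1, 1.
The order is lcm(5, 2) = 10.

10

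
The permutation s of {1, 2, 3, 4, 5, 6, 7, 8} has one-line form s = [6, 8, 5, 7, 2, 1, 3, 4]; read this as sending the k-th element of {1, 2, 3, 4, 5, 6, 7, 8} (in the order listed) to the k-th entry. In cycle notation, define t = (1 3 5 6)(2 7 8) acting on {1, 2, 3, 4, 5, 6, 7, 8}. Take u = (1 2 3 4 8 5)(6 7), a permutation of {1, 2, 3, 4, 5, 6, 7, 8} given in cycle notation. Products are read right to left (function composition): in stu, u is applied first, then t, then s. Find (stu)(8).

Apply the permutations in order: u(8) = 5, then t(5) = 6, then s(6) = 1. So (stu)(8) = 1.

1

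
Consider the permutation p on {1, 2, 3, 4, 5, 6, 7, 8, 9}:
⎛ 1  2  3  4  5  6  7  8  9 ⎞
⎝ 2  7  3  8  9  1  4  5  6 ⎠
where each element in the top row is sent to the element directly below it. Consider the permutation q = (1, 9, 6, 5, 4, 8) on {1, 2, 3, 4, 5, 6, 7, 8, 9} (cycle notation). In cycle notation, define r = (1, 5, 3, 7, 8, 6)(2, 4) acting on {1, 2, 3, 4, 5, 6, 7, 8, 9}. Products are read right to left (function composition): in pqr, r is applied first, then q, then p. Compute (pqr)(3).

4

Apply the permutations in order: r(3) = 7, then q(7) = 7, then p(7) = 4. So (pqr)(3) = 4.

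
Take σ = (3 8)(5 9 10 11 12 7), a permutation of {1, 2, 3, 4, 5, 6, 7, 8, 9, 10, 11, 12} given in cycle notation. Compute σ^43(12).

12 lies in the 6-cycle (5 9 10 11 12 7).
On a 6-cycle, σ^6 is the identity, so σ^43 = σ^1 there (43 ≡ 1 mod 6).
Stepping 1 place around the cycle: 12 → 7.

7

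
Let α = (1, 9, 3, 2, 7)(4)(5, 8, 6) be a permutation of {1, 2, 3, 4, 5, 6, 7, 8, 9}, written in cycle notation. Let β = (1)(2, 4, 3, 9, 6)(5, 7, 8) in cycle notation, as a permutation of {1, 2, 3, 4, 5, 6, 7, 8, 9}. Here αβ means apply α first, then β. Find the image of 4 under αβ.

First apply α: α(4) = 4, then β(4) = 3. Thus (αβ)(4) = 3.

3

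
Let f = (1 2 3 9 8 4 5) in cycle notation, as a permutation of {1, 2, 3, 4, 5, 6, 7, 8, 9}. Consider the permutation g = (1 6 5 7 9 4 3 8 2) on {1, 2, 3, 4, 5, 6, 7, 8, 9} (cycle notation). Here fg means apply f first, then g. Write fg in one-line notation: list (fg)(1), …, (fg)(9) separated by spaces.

1 8 4 7 6 5 9 3 2

(fg)(x) = g(f(x)). Computing each image: g(f(1)) = g(2) = 1, g(f(2)) = g(3) = 8, g(f(3)) = g(9) = 4, g(f(4)) = g(5) = 7, g(f(5)) = g(1) = 6, g(f(6)) = g(6) = 5, g(f(7)) = g(7) = 9, g(f(8)) = g(4) = 3, g(f(9)) = g(8) = 2.
Hence fg = [1 8 4 7 6 5 9 3 2].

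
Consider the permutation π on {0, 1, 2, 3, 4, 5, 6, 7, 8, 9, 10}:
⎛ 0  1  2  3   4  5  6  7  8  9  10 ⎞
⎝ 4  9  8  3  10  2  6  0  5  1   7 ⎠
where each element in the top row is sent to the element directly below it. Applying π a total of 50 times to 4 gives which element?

Tracing 4 → 10 → … returns to 4 after 4 steps, so 4 lies in a 4-cycle (0 4 10 7).
On a 4-cycle, π^4 is the identity, so π^50 = π^2 there (50 ≡ 2 mod 4).
Advancing 2 steps from 4: 4 → 10 → 7.

7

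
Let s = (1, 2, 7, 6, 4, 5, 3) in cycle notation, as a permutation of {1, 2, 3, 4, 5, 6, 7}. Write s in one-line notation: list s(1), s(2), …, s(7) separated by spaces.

2 7 1 5 3 4 6

Each element maps to the next entry in its cycle (wrapping to the front): 1↦2, 2↦7, 3↦1, 4↦5, 5↦3, 6↦4, 7↦6.
So the one-line form is 2 7 1 5 3 4 6.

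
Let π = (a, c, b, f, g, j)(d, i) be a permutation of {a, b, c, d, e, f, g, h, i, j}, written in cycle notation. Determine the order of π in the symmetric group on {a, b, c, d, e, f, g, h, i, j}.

6

The cycle type of π is (6, 2, 1, 1).
The order is lcm(6, 2) = 6.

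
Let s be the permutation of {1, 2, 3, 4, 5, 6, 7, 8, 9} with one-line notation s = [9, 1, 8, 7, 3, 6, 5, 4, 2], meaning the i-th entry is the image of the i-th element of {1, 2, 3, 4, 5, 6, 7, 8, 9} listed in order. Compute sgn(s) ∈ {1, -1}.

In disjoint-cycle form the cycle lengths are 5, 3, 1.
A cycle is odd iff its length is even; s has 0 even-length cycles, so sgn(s) = (−1)^0 and s is even.

1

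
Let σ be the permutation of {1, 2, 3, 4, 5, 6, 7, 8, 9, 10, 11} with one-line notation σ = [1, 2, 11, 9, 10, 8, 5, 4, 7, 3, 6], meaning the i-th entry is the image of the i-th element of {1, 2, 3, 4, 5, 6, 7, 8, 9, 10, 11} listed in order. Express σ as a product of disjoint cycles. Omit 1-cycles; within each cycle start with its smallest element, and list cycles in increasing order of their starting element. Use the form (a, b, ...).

From 3: 3 → 11 → 6 → 8 → 4 → 9 → 7 → 5 → 10 → 3, closing the cycle (3, 11, 6, 8, 4, 9, 7, 5, 10).
Continuing from each remaining unvisited element yields (3, 11, 6, 8, 4, 9, 7, 5, 10).

(3, 11, 6, 8, 4, 9, 7, 5, 10)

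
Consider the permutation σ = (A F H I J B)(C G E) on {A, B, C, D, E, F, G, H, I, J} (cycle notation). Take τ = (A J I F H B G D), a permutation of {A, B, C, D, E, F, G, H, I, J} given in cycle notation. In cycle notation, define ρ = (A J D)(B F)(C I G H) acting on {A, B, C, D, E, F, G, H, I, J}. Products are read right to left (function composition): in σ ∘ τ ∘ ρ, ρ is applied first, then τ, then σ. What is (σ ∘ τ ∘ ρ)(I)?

D

Apply the permutations in order: ρ(I) = G, then τ(G) = D, then σ(D) = D. So (σ ∘ τ ∘ ρ)(I) = D.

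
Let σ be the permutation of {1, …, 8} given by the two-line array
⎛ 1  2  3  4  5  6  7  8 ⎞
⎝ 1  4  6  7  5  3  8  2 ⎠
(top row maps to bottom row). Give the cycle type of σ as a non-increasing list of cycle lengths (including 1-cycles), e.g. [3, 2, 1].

[4, 2, 1, 1]

The disjoint cycles are (1)(2 4 7 8)(3 6)(5), with lengths 4, 2, 1, 1 in non-increasing order.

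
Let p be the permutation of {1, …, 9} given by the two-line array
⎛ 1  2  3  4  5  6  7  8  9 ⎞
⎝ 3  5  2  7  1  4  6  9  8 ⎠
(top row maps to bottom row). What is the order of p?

The disjoint-cycle form of p has cycle lengths 4, 3, 2.
Since disjoint cycles commute, ord(p) = lcm(4, 3, 2) = 12.

12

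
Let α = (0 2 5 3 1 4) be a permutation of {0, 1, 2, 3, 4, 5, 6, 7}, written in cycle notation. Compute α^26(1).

0

1 lies in the 6-cycle (0 2 5 3 1 4).
Since the cycle has length 6, α^26 acts on it the same as α^2 (26 mod 6 = 2).
Stepping 2 places around the cycle: 1 → 4 → 0.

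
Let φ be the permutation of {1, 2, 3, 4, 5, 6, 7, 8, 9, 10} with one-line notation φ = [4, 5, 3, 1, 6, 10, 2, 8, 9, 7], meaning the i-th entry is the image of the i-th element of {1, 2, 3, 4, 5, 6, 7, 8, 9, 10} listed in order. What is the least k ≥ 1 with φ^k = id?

Writing φ as disjoint cycles, the cycle lengths are 5, 2, 1, 1, 1.
The order is lcm(5, 2) = 10.

10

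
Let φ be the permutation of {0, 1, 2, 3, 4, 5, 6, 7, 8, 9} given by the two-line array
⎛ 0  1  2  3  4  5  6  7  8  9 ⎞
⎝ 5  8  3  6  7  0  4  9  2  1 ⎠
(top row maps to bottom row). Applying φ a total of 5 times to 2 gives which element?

9

Tracing 2 → 3 → … returns to 2 after 8 steps, so 2 lies in an 8-cycle (1 8 2 3 6 4 7 9).
Stepping 5 places around the cycle: 2 → 3 → 6 → 4 → 7 → 9.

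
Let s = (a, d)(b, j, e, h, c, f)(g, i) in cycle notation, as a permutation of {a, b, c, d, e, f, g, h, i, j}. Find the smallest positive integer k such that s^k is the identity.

6

The disjoint cycles have lengths 6, 2, 2.
The order is lcm(6, 2, 2) = 6.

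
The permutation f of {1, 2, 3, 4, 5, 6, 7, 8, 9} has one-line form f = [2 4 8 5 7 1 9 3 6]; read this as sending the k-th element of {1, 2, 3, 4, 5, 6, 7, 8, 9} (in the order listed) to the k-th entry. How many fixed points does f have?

No element satisfies f(x) = x, so there are 0 fixed points.

0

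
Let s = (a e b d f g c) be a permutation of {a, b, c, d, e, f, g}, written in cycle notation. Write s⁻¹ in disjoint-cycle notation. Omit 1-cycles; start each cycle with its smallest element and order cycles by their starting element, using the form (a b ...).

Inverting a permutation written in cycle notation just reverses the order within every cycle.
Reversing each cycle of s and rotating so the smallest element leads gives (a c g f d b e).

(a c g f d b e)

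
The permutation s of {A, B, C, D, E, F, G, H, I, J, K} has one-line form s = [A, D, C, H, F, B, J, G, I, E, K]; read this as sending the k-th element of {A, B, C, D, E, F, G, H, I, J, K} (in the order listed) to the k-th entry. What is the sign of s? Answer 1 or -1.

1

In disjoint-cycle form the cycle lengths are 7, 1, 1, 1, 1.
A cycle is odd iff its length is even; s has 0 even-length cycles, so sgn(s) = (−1)^0 and s is even.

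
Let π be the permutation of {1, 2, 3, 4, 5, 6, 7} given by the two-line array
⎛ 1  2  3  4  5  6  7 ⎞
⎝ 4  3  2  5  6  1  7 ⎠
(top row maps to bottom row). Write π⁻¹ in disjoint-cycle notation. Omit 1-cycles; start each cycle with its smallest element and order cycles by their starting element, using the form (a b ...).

First write π in disjoint cycles: (1 4 5 6)(2 3).
The inverse reverses every cycle; in canonical form, π⁻¹ = (1 6 5 4)(2 3).

(1 6 5 4)(2 3)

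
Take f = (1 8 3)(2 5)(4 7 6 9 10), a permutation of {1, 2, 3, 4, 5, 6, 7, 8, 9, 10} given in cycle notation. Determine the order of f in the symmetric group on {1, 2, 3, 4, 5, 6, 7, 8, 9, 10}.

30

The disjoint cycles have lengths 5, 3, 2.
The order is lcm(5, 3, 2) = 30.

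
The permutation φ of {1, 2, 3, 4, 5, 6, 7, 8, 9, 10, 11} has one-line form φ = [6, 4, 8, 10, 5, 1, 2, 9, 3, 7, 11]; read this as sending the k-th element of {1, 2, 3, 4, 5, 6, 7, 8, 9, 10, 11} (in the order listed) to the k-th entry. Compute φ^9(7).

Tracing 7 → 2 → … returns to 7 after 4 steps, so 7 lies in a 4-cycle (2 4 10 7).
On a 4-cycle, φ^4 is the identity, so φ^9 = φ^1 there (9 ≡ 1 mod 4).
Stepping 1 place around the cycle: 7 → 2.

2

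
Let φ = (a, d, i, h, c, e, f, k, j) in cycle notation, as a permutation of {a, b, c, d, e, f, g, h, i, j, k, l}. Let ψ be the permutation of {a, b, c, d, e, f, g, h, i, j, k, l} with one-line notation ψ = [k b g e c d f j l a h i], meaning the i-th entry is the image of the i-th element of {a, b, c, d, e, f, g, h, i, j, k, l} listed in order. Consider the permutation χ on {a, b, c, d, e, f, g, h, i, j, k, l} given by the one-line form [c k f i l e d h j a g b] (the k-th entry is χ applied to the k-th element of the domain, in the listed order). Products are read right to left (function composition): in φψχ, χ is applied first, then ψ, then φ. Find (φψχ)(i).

d

Chase i: χ(i) = j; ψ(j) = a; φ(a) = d. Hence (φψχ)(i) = d.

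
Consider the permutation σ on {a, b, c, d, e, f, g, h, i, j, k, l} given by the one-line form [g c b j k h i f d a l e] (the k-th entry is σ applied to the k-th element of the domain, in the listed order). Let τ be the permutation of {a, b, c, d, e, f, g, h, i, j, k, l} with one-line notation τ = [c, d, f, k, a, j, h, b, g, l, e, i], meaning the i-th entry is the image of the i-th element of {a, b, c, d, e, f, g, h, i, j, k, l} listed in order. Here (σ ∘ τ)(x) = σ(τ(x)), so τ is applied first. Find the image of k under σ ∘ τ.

First apply τ: τ(k) = e, then σ(e) = k. Thus (σ ∘ τ)(k) = k.

k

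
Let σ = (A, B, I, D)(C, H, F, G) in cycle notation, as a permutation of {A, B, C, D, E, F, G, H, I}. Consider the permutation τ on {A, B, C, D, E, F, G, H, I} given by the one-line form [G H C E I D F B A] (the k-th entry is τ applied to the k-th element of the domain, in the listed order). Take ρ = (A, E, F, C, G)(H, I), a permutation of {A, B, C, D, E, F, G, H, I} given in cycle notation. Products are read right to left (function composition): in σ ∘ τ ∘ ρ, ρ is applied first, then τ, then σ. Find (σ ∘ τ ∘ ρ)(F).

H

(σ ∘ τ ∘ ρ)(F) = σ(τ(ρ(F))). ρ(F) = C, then τ(C) = C, then σ(C) = H, so the result is H.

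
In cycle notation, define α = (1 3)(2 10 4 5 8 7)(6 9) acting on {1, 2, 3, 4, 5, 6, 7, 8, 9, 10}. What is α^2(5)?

7

5 lies in the 6-cycle (2 10 4 5 8 7).
Stepping 2 places around the cycle: 5 → 8 → 7.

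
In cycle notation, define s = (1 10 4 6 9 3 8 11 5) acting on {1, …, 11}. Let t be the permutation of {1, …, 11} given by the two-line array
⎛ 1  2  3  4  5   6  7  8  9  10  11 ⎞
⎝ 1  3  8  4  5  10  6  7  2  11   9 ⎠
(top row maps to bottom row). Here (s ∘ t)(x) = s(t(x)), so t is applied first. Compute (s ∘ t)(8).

7

t(8) = 7, then s(7) = 7; composing gives (s ∘ t)(8) = 7.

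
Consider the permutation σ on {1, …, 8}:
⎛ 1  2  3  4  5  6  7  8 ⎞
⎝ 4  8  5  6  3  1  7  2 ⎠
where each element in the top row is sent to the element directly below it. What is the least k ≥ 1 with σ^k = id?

6

Writing σ as disjoint cycles, the cycle lengths are 3, 2, 2, 1.
Since disjoint cycles commute, ord(σ) = lcm(3, 2, 2) = 6.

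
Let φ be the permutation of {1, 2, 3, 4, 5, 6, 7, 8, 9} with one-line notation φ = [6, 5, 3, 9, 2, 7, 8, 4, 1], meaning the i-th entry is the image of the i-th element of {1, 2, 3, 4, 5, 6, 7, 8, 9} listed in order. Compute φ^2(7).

4

Tracing 7 → 8 → … returns to 7 after 6 steps, so 7 lies in a 6-cycle (1, 6, 7, 8, 4, 9).
Stepping 2 places around the cycle: 7 → 8 → 4.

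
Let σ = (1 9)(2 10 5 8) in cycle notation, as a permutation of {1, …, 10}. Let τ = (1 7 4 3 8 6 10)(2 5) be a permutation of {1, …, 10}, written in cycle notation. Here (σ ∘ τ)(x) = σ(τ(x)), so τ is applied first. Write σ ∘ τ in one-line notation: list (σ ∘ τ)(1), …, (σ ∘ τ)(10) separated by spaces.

(σ ∘ τ)(x) = σ(τ(x)). Computing each image: σ(τ(1)) = σ(7) = 7, σ(τ(2)) = σ(5) = 8, σ(τ(3)) = σ(8) = 2, σ(τ(4)) = σ(3) = 3, σ(τ(5)) = σ(2) = 10, σ(τ(6)) = σ(10) = 5, σ(τ(7)) = σ(4) = 4, σ(τ(8)) = σ(6) = 6, σ(τ(9)) = σ(9) = 1, σ(τ(10)) = σ(1) = 9.
Hence σ ∘ τ = [7 8 2 3 10 5 4 6 1 9].

7 8 2 3 10 5 4 6 1 9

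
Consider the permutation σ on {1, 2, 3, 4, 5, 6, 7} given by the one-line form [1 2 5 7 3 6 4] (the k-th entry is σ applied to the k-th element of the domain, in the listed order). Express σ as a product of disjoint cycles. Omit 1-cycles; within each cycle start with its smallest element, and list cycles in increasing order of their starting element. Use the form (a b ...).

(3 5)(4 7)

Start at 3 and follow images: 3 → 5 → 3, giving the cycle (3 5).
Repeating from the next unused element and collecting all non-trivial cycles gives (3 5)(4 7).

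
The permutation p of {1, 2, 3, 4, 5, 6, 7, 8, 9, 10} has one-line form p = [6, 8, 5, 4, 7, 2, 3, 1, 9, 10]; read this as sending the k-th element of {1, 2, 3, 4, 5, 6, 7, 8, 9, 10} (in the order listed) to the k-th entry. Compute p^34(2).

1

Tracing 2 → 8 → … returns to 2 after 4 steps, so 2 lies in a 4-cycle (1 6 2 8).
Since the cycle has length 4, p^34 acts on it the same as p^2 (34 mod 4 = 2).
Advancing 2 steps from 2: 2 → 8 → 1.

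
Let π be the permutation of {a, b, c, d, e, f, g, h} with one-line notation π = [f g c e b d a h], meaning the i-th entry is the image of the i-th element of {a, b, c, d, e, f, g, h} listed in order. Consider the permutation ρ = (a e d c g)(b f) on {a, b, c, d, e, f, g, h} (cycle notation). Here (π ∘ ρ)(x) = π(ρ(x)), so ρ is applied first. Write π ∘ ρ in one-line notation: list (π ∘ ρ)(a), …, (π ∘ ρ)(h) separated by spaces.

Chase each element through ρ then π: a → e → b; b → f → d; c → g → a; d → c → c; e → d → e; f → b → g; g → a → f; h → h → h.
So π ∘ ρ in one-line form is b d a c e g f h.

b d a c e g f h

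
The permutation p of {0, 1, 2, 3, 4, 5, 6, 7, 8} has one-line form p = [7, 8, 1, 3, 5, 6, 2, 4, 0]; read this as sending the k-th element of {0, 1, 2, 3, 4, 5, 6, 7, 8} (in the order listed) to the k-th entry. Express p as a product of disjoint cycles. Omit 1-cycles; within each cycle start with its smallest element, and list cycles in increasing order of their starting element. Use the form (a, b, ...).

(0, 7, 4, 5, 6, 2, 1, 8)

From 0: 0 → 7 → 4 → 5 → 6 → 2 → 1 → 8 → 0, closing the cycle (0, 7, 4, 5, 6, 2, 1, 8).
Repeating from the next unused element and collecting all non-trivial cycles gives (0, 7, 4, 5, 6, 2, 1, 8).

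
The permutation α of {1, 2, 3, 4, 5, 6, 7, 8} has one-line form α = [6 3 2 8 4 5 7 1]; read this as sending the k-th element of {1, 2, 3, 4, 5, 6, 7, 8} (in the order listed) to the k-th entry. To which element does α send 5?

4

5 is element number 5 of the domain, and entry number 5 of the one-line form is 4, so α(5) = 4.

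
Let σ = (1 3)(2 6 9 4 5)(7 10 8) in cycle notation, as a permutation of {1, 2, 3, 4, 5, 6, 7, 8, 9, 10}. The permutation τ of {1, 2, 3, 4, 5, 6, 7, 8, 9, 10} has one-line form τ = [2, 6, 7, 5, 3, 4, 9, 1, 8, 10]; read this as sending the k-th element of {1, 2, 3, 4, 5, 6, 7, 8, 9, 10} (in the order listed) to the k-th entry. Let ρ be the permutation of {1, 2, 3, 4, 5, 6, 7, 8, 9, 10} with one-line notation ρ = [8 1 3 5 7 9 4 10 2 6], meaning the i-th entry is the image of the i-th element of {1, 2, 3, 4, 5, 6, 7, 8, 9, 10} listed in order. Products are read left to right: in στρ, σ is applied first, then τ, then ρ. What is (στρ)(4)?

3

Apply the permutations in order: σ(4) = 5, then τ(5) = 3, then ρ(3) = 3. So (στρ)(4) = 3.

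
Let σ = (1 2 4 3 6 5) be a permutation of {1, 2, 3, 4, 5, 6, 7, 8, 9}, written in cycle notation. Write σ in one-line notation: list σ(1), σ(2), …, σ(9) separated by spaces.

Reading each image from the cycles: 1→2, 2→4, 3→6, 4→3, 5→1, 6→5, 7→7, 8→8, 9→9.
Listing these in domain order gives 2 4 6 3 1 5 7 8 9.

2 4 6 3 1 5 7 8 9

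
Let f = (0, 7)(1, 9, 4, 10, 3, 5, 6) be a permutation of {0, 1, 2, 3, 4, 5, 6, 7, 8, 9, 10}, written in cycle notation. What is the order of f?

The cycle type of f is (7, 2, 1, 1).
Since disjoint cycles commute, ord(f) = lcm(7, 2) = 14.

14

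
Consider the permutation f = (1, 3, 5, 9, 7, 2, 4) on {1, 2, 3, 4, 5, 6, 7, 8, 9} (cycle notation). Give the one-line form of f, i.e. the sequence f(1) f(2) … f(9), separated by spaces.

Image by image: 1→3, 2→4, 3→5, 4→1, 5→9, 6→6, 7→2, 8→8, 9→7.
So the one-line form is 3 4 5 1 9 6 2 8 7.

3 4 5 1 9 6 2 8 7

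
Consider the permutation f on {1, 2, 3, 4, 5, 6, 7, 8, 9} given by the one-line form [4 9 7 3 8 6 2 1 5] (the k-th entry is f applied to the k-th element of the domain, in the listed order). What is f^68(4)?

9

Tracing 4 → 3 → … returns to 4 after 8 steps, so 4 lies in an 8-cycle (1, 4, 3, 7, 2, 9, 5, 8).
Since the cycle has length 8, f^68 acts on it the same as f^4 (68 mod 8 = 4).
Stepping 4 places around the cycle: 4 → 3 → 7 → 2 → 9.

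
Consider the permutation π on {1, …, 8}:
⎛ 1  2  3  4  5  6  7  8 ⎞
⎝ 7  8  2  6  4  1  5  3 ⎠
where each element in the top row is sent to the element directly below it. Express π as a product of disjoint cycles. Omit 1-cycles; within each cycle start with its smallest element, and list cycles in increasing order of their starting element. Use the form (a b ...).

Start at 1 and follow images: 1 → 7 → 5 → 4 → 6 → 1, giving the cycle (1 7 5 4 6).
Continuing from each remaining unvisited element yields (1 7 5 4 6)(2 8 3).

(1 7 5 4 6)(2 8 3)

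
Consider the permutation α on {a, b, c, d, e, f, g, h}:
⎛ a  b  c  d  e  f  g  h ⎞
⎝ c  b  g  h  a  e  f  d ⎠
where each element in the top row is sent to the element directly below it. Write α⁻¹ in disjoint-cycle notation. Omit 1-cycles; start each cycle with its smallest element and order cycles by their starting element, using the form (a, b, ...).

(a, e, f, g, c)(d, h)

First write α in disjoint cycles: (a, c, g, f, e)(d, h).
The inverse reverses every cycle; in canonical form, α⁻¹ = (a, e, f, g, c)(d, h).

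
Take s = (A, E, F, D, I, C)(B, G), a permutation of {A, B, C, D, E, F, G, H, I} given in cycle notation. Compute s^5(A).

A lies in the 6-cycle (A, E, F, D, I, C).
Advancing 5 steps from A: A → E → F → D → I → C.

C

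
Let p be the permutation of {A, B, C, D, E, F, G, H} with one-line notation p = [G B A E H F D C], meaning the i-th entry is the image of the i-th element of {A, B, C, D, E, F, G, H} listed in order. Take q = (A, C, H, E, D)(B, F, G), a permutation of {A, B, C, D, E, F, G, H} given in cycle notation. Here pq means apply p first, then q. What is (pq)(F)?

G

(pq)(F) = q(p(F)). p(F) = F, then q(F) = G. So (pq)(F) = G.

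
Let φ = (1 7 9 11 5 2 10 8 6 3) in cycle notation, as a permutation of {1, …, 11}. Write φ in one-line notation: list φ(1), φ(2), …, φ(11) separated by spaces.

Each element maps to the next entry in its cycle (wrapping to the front): 1→7, 2→10, 3→1, 4→4, 5→2, 6→3, 7→9, 8→6, 9→11, 10→8, 11→5.
Listing these in domain order gives 7 10 1 4 2 3 9 6 11 8 5.

7 10 1 4 2 3 9 6 11 8 5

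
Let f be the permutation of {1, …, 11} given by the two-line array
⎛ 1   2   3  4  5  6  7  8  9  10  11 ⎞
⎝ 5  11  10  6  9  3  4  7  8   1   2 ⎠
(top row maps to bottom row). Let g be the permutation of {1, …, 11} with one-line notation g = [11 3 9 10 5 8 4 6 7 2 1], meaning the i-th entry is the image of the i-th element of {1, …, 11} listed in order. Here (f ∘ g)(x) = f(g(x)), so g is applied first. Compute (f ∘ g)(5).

9

(f ∘ g)(5) = f(g(5)). g(5) = 5, then f(5) = 9. So (f ∘ g)(5) = 9.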